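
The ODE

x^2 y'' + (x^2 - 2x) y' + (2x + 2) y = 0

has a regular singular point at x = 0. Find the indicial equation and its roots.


Divide by x^2 to reach normal form y'' + P_1(x) y' + P_2(x) y = 0 with P_1(x) = 1 - 2/x and P_2(x) = 2/x + 2/x^2.
x = 0 is a singular point because the y'-coefficient 1 - 2/x has a pole at x = 0 and the y-coefficient 2/x + 2/x^2 has a pole at x = 0.
It is a regular singular point because x P_1(x) = p(x) = x - 2 and x^2 P_2(x) = q(x) = 2x + 2 are polynomials, hence analytic at x = 0.
p(0) = -2,  q(0) = 2.
Indicial equation: r(r-1) + p(0) r + q(0) = 0, i.e. r^2 + (p(0) - 1) r + q(0) = 0, i.e. r^2 - 3 r + 2 = 0.
Discriminant: (-3)^2 - 4(2) = 1, so r = (3 ± 1)/2.
Solving: r_1 = 2, r_2 = 1.

indicial: r^2 - 3 r + 2 = 0; roots r_1 = 2, r_2 = 1


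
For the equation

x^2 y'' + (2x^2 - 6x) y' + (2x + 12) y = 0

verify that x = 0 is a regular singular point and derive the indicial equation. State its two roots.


Divide by x^2 to reach normal form y'' + P_1(x) y' + P_2(x) y = 0 with P_1(x) = 2 - 6/x and P_2(x) = 2/x + 12/x^2.
x = 0 is a singular point because the y'-coefficient 2 - 6/x has a pole at x = 0 and the y-coefficient 2/x + 12/x^2 has a pole at x = 0.
It is a regular singular point because x P_1(x) = p(x) = 2x - 6 and x^2 P_2(x) = q(x) = 2x + 12 are polynomials, hence analytic at x = 0.
p(0) = -6,  q(0) = 12.
Indicial equation: r(r-1) + p(0) r + q(0) = 0, i.e. r^2 + (p(0) - 1) r + q(0) = 0, i.e. r^2 - 7 r + 12 = 0.
Discriminant: (-7)^2 - 4(12) = 1, so r = (7 ± 1)/2.
Solving: r_1 = 4, r_2 = 3.

indicial: r^2 - 7 r + 12 = 0; roots r_1 = 4, r_2 = 3


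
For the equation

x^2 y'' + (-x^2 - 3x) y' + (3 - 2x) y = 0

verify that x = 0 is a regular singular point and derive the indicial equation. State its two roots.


Divide by x^2 to reach normal form y'' + P_1(x) y' + P_2(x) y = 0 with P_1(x) = -1 - 3/x and P_2(x) = -2/x + 3/x^2.
x = 0 is a singular point because the y'-coefficient -1 - 3/x has a pole at x = 0 and the y-coefficient -2/x + 3/x^2 has a pole at x = 0.
It is a regular singular point because x P_1(x) = p(x) = -x - 3 and x^2 P_2(x) = q(x) = 3 - 2x are polynomials, hence analytic at x = 0.
p(0) = -3,  q(0) = 3.
Indicial equation: r(r-1) + p(0) r + q(0) = 0, i.e. r^2 + (p(0) - 1) r + q(0) = 0, i.e. r^2 - 4 r + 3 = 0.
Discriminant: (-4)^2 - 4(3) = 4, so r = (4 ± 2)/2.
Solving: r_1 = 3, r_2 = 1.

indicial: r^2 - 4 r + 3 = 0; roots r_1 = 3, r_2 = 1


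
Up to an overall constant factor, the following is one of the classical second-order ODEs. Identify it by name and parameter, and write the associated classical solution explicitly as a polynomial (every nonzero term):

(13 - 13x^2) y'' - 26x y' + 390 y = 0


All three coefficients share the factor 13; dividing through by 13 gives  (1 - x^2) y'' - 2x y' + 30 y = 0.
This matches the Legendre equation (1 - x^2) y'' - 2x y' + n(n+1) y = 0 (note the -2x y' term) with n(n+1) = 30, so n = 5; the polynomial solution is P_5(x).
With y = sum_k a_k x^k, matching x^k gives (k+2)(k+1) a_{k+2} = [k(k+1) - n(n+1)] a_k = (k - 5)(k + 6) a_k. The right side vanishes at k = 5, so the series with the parity of 5 terminates at degree 5.
Standard normalization (P_n(1) = 1): leading coefficient (2n)!/(2^n (n!)^2) = 3628800/(32*14400) = 63/8, so a_5 = 63/8. Work downward with a_k = (k+1)(k+2) a_{k+2} / ((k - 5)(k + 6)):
  a_3 = (4)(5)(63/8) / ((3 - 5)(3 + 6)) = (315/2)/(-18) = -35/4
  a_1 = (2)(3)(-35/4) / ((1 - 5)(1 + 6)) = (-105/2)/(-28) = 15/8
Hence P_5(x) = 63 x^5/8 - 35 x^3/4 + 15 x/8.

P_5(x); series = 63 x^5/8 - 35 x^3/4 + 15 x/8


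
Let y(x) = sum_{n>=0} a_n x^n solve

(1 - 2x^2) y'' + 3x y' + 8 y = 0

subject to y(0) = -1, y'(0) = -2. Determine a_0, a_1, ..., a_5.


Ansatz: y(x) = sum_{n>=0} a_n x^n, so y'(x) = sum_{n>=1} n a_n x^(n-1) and y''(x) = sum_{n>=2} n(n-1) a_n x^(n-2).
Substitute into P(x) y'' + Q(x) y' + R(x) y = 0 with P(x) = 1 - 2x^2, Q(x) = 3x, R(x) = 8, and match powers of x.
Initial conditions: a_0 = -1, a_1 = -2.
Setting the coefficient of each power of x to zero and solving order by order (substituting the coefficients already found):
  x^0: 2 a_2 + 8 a_0 = 0  ->  2 a_2 = -8 a_0 = 8  ->  a_2 = 4
  x^1: 6 a_3 + 11 a_1 = 0  ->  6 a_3 = -11 a_1 = 22  ->  a_3 = 11/3
  x^2: 12 a_4 + 10 a_2 = 0  ->  12 a_4 = -10 a_2 = -40  ->  a_4 = -10/3
  x^3: 20 a_5 + 5 a_3 = 0  ->  20 a_5 = -5 a_3 = -55/3  ->  a_5 = -11/12
Truncated series: y(x) = -1 - 2 x + 4 x^2 + (11/3) x^3 - (10/3) x^4 - (11/12) x^5 + O(x^6).

a_0 = -1; a_1 = -2; a_2 = 4; a_3 = 11/3; a_4 = -10/3; a_5 = -11/12


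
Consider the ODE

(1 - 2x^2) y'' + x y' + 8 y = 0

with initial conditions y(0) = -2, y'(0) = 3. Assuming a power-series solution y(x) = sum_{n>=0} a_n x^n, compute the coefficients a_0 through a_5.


Ansatz: y(x) = sum_{n>=0} a_n x^n, so y'(x) = sum_{n>=1} n a_n x^(n-1) and y''(x) = sum_{n>=2} n(n-1) a_n x^(n-2).
Substitute into P(x) y'' + Q(x) y' + R(x) y = 0 with P(x) = 1 - 2x^2, Q(x) = x, R(x) = 8, and match powers of x.
Initial conditions: a_0 = -2, a_1 = 3.
Setting the coefficient of each power of x to zero and solving order by order (substituting the coefficients already found):
  x^0: 2 a_2 + 8 a_0 = 0  ->  2 a_2 = -8 a_0 = 16  ->  a_2 = 8
  x^1: 6 a_3 + 9 a_1 = 0  ->  6 a_3 = -9 a_1 = -27  ->  a_3 = -9/2
  x^2: 12 a_4 + 6 a_2 = 0  ->  12 a_4 = -6 a_2 = -48  ->  a_4 = -4
  x^3: 20 a_5 - a_3 = 0  ->  20 a_5 = a_3 = -9/2  ->  a_5 = -9/40
Truncated series: y(x) = -2 + 3 x + 8 x^2 - (9/2) x^3 - 4 x^4 - (9/40) x^5 + O(x^6).

a_0 = -2; a_1 = 3; a_2 = 8; a_3 = -9/2; a_4 = -4; a_5 = -9/40


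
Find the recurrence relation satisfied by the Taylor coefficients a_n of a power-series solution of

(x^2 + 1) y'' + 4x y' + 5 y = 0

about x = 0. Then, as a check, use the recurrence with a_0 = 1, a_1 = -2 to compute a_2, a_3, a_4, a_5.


Substitute y = sum_n a_n x^n.
(1 + 1 x^2) y'' contributes (n+2)(n+1) a_{n+2} + n(n-1) a_n at x^n.
4 x y'(x) contributes 4 n a_n at x^n.
5 y(x) contributes 5 a_n at x^n.
Matching x^n: (n+2)(n+1) a_{n+2} + (n(n-1) + 4 n + 5) a_n = 0.
Thus a_{n+2} = (-n(n-1) - 4 n - 5) / ((n+1)(n+2)) * a_n.

Check with a_0 = 1, a_1 = -2 (apply the recurrence for n = 0, 1, 2, 3): a_0 = 1, a_1 = -2, a_2 = -5/2, a_3 = 3, a_4 = 25/8, a_5 = -69/20.

a_(n+2) = (-n(n-1) - 4 n - 5) / ((n+1)(n+2)) * a_n; check: a_0 = 1, a_1 = -2, a_2 = -5/2, a_3 = 3, a_4 = 25/8, a_5 = -69/20


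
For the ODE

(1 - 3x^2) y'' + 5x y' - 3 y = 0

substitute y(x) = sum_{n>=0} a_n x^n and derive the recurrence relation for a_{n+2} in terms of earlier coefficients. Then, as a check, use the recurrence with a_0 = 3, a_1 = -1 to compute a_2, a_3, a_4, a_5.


Substitute y = sum_n a_n x^n.
(1 - 3 x^2) y'' contributes (n+2)(n+1) a_{n+2} - 3 n(n-1) a_n at x^n.
5 x y'(x) contributes 5 n a_n at x^n.
-3 y(x) contributes -3 a_n at x^n.
Matching x^n: (n+2)(n+1) a_{n+2} + (-3 n(n-1) + 5 n - 3) a_n = 0.
Thus a_{n+2} = (3 n(n-1) - 5 n + 3) / ((n+1)(n+2)) * a_n.

Check with a_0 = 3, a_1 = -1 (apply the recurrence for n = 0, 1, 2, 3): a_0 = 3, a_1 = -1, a_2 = 9/2, a_3 = 1/3, a_4 = -3/8, a_5 = 1/10.

a_(n+2) = (3 n(n-1) - 5 n + 3) / ((n+1)(n+2)) * a_n; check: a_0 = 3, a_1 = -1, a_2 = 9/2, a_3 = 1/3, a_4 = -3/8, a_5 = 1/10


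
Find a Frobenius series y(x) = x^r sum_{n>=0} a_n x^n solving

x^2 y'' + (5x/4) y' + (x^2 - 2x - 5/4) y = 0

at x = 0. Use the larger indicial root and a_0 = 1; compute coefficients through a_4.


Write in Frobenius form y'' + (p(x)/x) y' + (q(x)/x^2) y = 0:
  p(x) = 5/4,  q(x) = x^2 - 2x - 5/4.
Indicial equation: r(r-1) + (5/4) r + (-5/4) = 0 -> roots r_1 = 1, r_2 = -5/4.
Take r = r_1 = 1. Let y(x) = x^r sum_{n>=0} a_n x^n with a_0 = 1.
Substitute y = x^r sum a_n x^n and match x^{r+n}. The recurrence is
  D(n) a_n - 2 a_{n-1} + 1 a_{n-2} = 0,  where D(n) = (r+n)(r+n-1) + (5/4)(r+n) + (-5/4).
  a_n = [2 a_{n-1} - 1 a_{n-2}] / D(n).
Since the indicial polynomial factors as (r - r_1)(r - r_2), D(n) = (r_1 + n - r_1)(r_1 + n - r_2) = n(n + 9/4).
Evaluating step by step (a_0 = 1):
  n = 1: D(1) = 1(1 + 9/4) = 13/4; numerator = 2(1) = 2; a_1 = (2)/(13/4) = 8/13
  n = 2: D(2) = 2(2 + 9/4) = 17/2; numerator = 2(8/13) - 1(1) = 3/13; a_2 = (3/13)/(17/2) = 6/221
  n = 3: D(3) = 3(3 + 9/4) = 63/4; numerator = 2(6/221) - 1(8/13) = -124/221; a_3 = (-124/221)/(63/4) = -496/13923
  n = 4: D(4) = 4(4 + 9/4) = 25; numerator = 2(-496/13923) - 1(6/221) = -1370/13923; a_4 = (-1370/13923)/(25) = -274/69615

r = 1; a_0 = 1; a_1 = 8/13; a_2 = 6/221; a_3 = -496/13923; a_4 = -274/69615


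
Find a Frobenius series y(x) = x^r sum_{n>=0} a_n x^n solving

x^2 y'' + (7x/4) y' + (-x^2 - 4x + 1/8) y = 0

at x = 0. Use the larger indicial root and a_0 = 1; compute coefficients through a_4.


Write in Frobenius form y'' + (p(x)/x) y' + (q(x)/x^2) y = 0:
  p(x) = 7/4,  q(x) = -x^2 - 4x + 1/8.
Indicial equation: r(r-1) + (7/4) r + (1/8) = 0 -> roots r_1 = -1/4, r_2 = -1/2.
Take r = r_1 = -1/4. Let y(x) = x^r sum_{n>=0} a_n x^n with a_0 = 1.
Substitute y = x^r sum a_n x^n and match x^{r+n}. The recurrence is
  D(n) a_n - 4 a_{n-1} - 1 a_{n-2} = 0,  where D(n) = (r+n)(r+n-1) + (7/4)(r+n) + (1/8).
  a_n = [4 a_{n-1} + 1 a_{n-2}] / D(n).
Since the indicial polynomial factors as (r - r_1)(r - r_2), D(n) = (r_1 + n - r_1)(r_1 + n - r_2) = n(n + 1/4).
Evaluating step by step (a_0 = 1):
  n = 1: D(1) = 1(1 + 1/4) = 5/4; numerator = 4(1) = 4; a_1 = (4)/(5/4) = 16/5
  n = 2: D(2) = 2(2 + 1/4) = 9/2; numerator = 4(16/5) + 1(1) = 69/5; a_2 = (69/5)/(9/2) = 46/15
  n = 3: D(3) = 3(3 + 1/4) = 39/4; numerator = 4(46/15) + 1(16/5) = 232/15; a_3 = (232/15)/(39/4) = 928/585
  n = 4: D(4) = 4(4 + 1/4) = 17; numerator = 4(928/585) + 1(46/15) = 5506/585; a_4 = (5506/585)/(17) = 5506/9945

r = -1/4; a_0 = 1; a_1 = 16/5; a_2 = 46/15; a_3 = 928/585; a_4 = 5506/9945


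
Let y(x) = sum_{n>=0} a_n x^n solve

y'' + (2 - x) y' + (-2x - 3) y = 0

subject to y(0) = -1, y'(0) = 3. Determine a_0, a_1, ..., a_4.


Ansatz: y(x) = sum_{n>=0} a_n x^n, so y'(x) = sum_{n>=1} n a_n x^(n-1) and y''(x) = sum_{n>=2} n(n-1) a_n x^(n-2).
Substitute into P(x) y'' + Q(x) y' + R(x) y = 0 with P(x) = 1, Q(x) = 2 - x, R(x) = -2x - 3, and match powers of x.
Initial conditions: a_0 = -1, a_1 = 3.
Setting the coefficient of each power of x to zero and solving order by order (substituting the coefficients already found):
  x^0: 2 a_2 + 2 a_1 - 3 a_0 = 0  ->  2 a_2 = -2 a_1 + 3 a_0 = -9  ->  a_2 = -9/2
  x^1: 6 a_3 + 4 a_2 - 4 a_1 - 2 a_0 = 0  ->  6 a_3 = -4 a_2 + 4 a_1 + 2 a_0 = 28  ->  a_3 = 14/3
  x^2: 12 a_4 + 6 a_3 - 5 a_2 - 2 a_1 = 0  ->  12 a_4 = -6 a_3 + 5 a_2 + 2 a_1 = -89/2  ->  a_4 = -89/24
Truncated series: y(x) = -1 + 3 x - (9/2) x^2 + (14/3) x^3 - (89/24) x^4 + O(x^5).

a_0 = -1; a_1 = 3; a_2 = -9/2; a_3 = 14/3; a_4 = -89/24


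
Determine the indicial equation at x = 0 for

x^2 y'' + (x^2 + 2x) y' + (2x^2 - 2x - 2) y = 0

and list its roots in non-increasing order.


Divide by x^2 to reach normal form y'' + P_1(x) y' + P_2(x) y = 0 with P_1(x) = 1 + 2/x and P_2(x) = 2 - 2/x - 2/x^2.
x = 0 is a singular point because the y'-coefficient 1 + 2/x has a pole at x = 0 and the y-coefficient 2 - 2/x - 2/x^2 has a pole at x = 0.
It is a regular singular point because x P_1(x) = p(x) = x + 2 and x^2 P_2(x) = q(x) = 2x^2 - 2x - 2 are polynomials, hence analytic at x = 0.
p(0) = 2,  q(0) = -2.
Indicial equation: r(r-1) + p(0) r + q(0) = 0, i.e. r^2 + (p(0) - 1) r + q(0) = 0, i.e. r^2 + 1 r - 2 = 0.
Discriminant: (1)^2 - 4(-2) = 9, so r = (-1 ± 3)/2.
Solving: r_1 = 1, r_2 = -2.

indicial: r^2 + 1 r - 2 = 0; roots r_1 = 1, r_2 = -2


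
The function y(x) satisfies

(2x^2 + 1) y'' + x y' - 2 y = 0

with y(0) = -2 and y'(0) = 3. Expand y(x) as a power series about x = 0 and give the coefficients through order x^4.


Ansatz: y(x) = sum_{n>=0} a_n x^n, so y'(x) = sum_{n>=1} n a_n x^(n-1) and y''(x) = sum_{n>=2} n(n-1) a_n x^(n-2).
Substitute into P(x) y'' + Q(x) y' + R(x) y = 0 with P(x) = 2x^2 + 1, Q(x) = x, R(x) = -2, and match powers of x.
Initial conditions: a_0 = -2, a_1 = 3.
Setting the coefficient of each power of x to zero and solving order by order (substituting the coefficients already found):
  x^0: 2 a_2 - 2 a_0 = 0  ->  2 a_2 = 2 a_0 = -4  ->  a_2 = -2
  x^1: 6 a_3 - a_1 = 0  ->  6 a_3 = a_1 = 3  ->  a_3 = 1/2
  x^2: 12 a_4 + 4 a_2 = 0  ->  12 a_4 = -4 a_2 = 8  ->  a_4 = 2/3
Truncated series: y(x) = -2 + 3 x - 2 x^2 + (1/2) x^3 + (2/3) x^4 + O(x^5).

a_0 = -2; a_1 = 3; a_2 = -2; a_3 = 1/2; a_4 = 2/3


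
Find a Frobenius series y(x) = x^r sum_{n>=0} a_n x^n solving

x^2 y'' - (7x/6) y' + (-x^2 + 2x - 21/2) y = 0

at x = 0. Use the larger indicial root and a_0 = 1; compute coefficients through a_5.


Write in Frobenius form y'' + (p(x)/x) y' + (q(x)/x^2) y = 0:
  p(x) = -7/6,  q(x) = -x^2 + 2x - 21/2.
Indicial equation: r(r-1) + (-7/6) r + (-21/2) = 0 -> roots r_1 = 9/2, r_2 = -7/3.
Take r = r_1 = 9/2. Let y(x) = x^r sum_{n>=0} a_n x^n with a_0 = 1.
Substitute y = x^r sum a_n x^n and match x^{r+n}. The recurrence is
  D(n) a_n + 2 a_{n-1} - 1 a_{n-2} = 0,  where D(n) = (r+n)(r+n-1) + (-7/6)(r+n) + (-21/2).
  a_n = [-2 a_{n-1} + 1 a_{n-2}] / D(n).
Since the indicial polynomial factors as (r - r_1)(r - r_2), D(n) = (r_1 + n - r_1)(r_1 + n - r_2) = n(n + 41/6).
Evaluating step by step (a_0 = 1):
  n = 1: D(1) = 1(1 + 41/6) = 47/6; numerator = -2(1) = -2; a_1 = (-2)/(47/6) = -12/47
  n = 2: D(2) = 2(2 + 41/6) = 53/3; numerator = -2(-12/47) + 1(1) = 71/47; a_2 = (71/47)/(53/3) = 213/2491
  n = 3: D(3) = 3(3 + 41/6) = 59/2; numerator = -2(213/2491) + 1(-12/47) = -1062/2491; a_3 = (-1062/2491)/(59/2) = -36/2491
  n = 4: D(4) = 4(4 + 41/6) = 130/3; numerator = -2(-36/2491) + 1(213/2491) = 285/2491; a_4 = (285/2491)/(130/3) = 171/64766
  n = 5: D(5) = 5(5 + 41/6) = 355/6; numerator = -2(171/64766) + 1(-36/2491) = -639/32383; a_5 = (-639/32383)/(355/6) = -54/161915

r = 9/2; a_0 = 1; a_1 = -12/47; a_2 = 213/2491; a_3 = -36/2491; a_4 = 171/64766; a_5 = -54/161915


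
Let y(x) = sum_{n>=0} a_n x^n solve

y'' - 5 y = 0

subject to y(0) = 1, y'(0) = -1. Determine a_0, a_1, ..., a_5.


Ansatz: y(x) = sum_{n>=0} a_n x^n, so y'(x) = sum_{n>=1} n a_n x^(n-1) and y''(x) = sum_{n>=2} n(n-1) a_n x^(n-2).
Substitute into P(x) y'' + Q(x) y' + R(x) y = 0 with P(x) = 1, Q(x) = 0, R(x) = -5, and match powers of x.
Initial conditions: a_0 = 1, a_1 = -1.
Setting the coefficient of each power of x to zero and solving order by order (substituting the coefficients already found):
  x^0: 2 a_2 - 5 a_0 = 0  ->  2 a_2 = 5 a_0 = 5  ->  a_2 = 5/2
  x^1: 6 a_3 - 5 a_1 = 0  ->  6 a_3 = 5 a_1 = -5  ->  a_3 = -5/6
  x^2: 12 a_4 - 5 a_2 = 0  ->  12 a_4 = 5 a_2 = 25/2  ->  a_4 = 25/24
  x^3: 20 a_5 - 5 a_3 = 0  ->  20 a_5 = 5 a_3 = -25/6  ->  a_5 = -5/24
Truncated series: y(x) = 1 - x + (5/2) x^2 - (5/6) x^3 + (25/24) x^4 - (5/24) x^5 + O(x^6).

a_0 = 1; a_1 = -1; a_2 = 5/2; a_3 = -5/6; a_4 = 25/24; a_5 = -5/24


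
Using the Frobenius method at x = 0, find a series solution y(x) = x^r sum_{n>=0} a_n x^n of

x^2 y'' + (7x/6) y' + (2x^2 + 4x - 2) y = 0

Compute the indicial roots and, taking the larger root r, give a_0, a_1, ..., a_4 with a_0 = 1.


Write in Frobenius form y'' + (p(x)/x) y' + (q(x)/x^2) y = 0:
  p(x) = 7/6,  q(x) = 2x^2 + 4x - 2.
Indicial equation: r(r-1) + (7/6) r + (-2) = 0 -> roots r_1 = 4/3, r_2 = -3/2.
Take r = r_1 = 4/3. Let y(x) = x^r sum_{n>=0} a_n x^n with a_0 = 1.
Substitute y = x^r sum a_n x^n and match x^{r+n}. The recurrence is
  D(n) a_n + 4 a_{n-1} + 2 a_{n-2} = 0,  where D(n) = (r+n)(r+n-1) + (7/6)(r+n) + (-2).
  a_n = [-4 a_{n-1} - 2 a_{n-2}] / D(n).
Since the indicial polynomial factors as (r - r_1)(r - r_2), D(n) = (r_1 + n - r_1)(r_1 + n - r_2) = n(n + 17/6).
Evaluating step by step (a_0 = 1):
  n = 1: D(1) = 1(1 + 17/6) = 23/6; numerator = -4(1) = -4; a_1 = (-4)/(23/6) = -24/23
  n = 2: D(2) = 2(2 + 17/6) = 29/3; numerator = -4(-24/23) - 2(1) = 50/23; a_2 = (50/23)/(29/3) = 150/667
  n = 3: D(3) = 3(3 + 17/6) = 35/2; numerator = -4(150/667) - 2(-24/23) = 792/667; a_3 = (792/667)/(35/2) = 1584/23345
  n = 4: D(4) = 4(4 + 17/6) = 82/3; numerator = -4(1584/23345) - 2(150/667) = -732/1015; a_4 = (-732/1015)/(82/3) = -1098/41615

r = 4/3; a_0 = 1; a_1 = -24/23; a_2 = 150/667; a_3 = 1584/23345; a_4 = -1098/41615


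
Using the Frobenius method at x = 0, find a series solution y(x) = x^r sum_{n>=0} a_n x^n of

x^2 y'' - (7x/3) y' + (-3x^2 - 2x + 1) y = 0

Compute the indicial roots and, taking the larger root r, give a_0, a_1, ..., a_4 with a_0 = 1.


Write in Frobenius form y'' + (p(x)/x) y' + (q(x)/x^2) y = 0:
  p(x) = -7/3,  q(x) = -3x^2 - 2x + 1.
Indicial equation: r(r-1) + (-7/3) r + (1) = 0 -> roots r_1 = 3, r_2 = 1/3.
Take r = r_1 = 3. Let y(x) = x^r sum_{n>=0} a_n x^n with a_0 = 1.
Substitute y = x^r sum a_n x^n and match x^{r+n}. The recurrence is
  D(n) a_n - 2 a_{n-1} - 3 a_{n-2} = 0,  where D(n) = (r+n)(r+n-1) + (-7/3)(r+n) + (1).
  a_n = [2 a_{n-1} + 3 a_{n-2}] / D(n).
Since the indicial polynomial factors as (r - r_1)(r - r_2), D(n) = (r_1 + n - r_1)(r_1 + n - r_2) = n(n + 8/3).
Evaluating step by step (a_0 = 1):
  n = 1: D(1) = 1(1 + 8/3) = 11/3; numerator = 2(1) = 2; a_1 = (2)/(11/3) = 6/11
  n = 2: D(2) = 2(2 + 8/3) = 28/3; numerator = 2(6/11) + 3(1) = 45/11; a_2 = (45/11)/(28/3) = 135/308
  n = 3: D(3) = 3(3 + 8/3) = 17; numerator = 2(135/308) + 3(6/11) = 387/154; a_3 = (387/154)/(17) = 387/2618
  n = 4: D(4) = 4(4 + 8/3) = 80/3; numerator = 2(387/2618) + 3(135/308) = 8433/5236; a_4 = (8433/5236)/(80/3) = 25299/418880

r = 3; a_0 = 1; a_1 = 6/11; a_2 = 135/308; a_3 = 387/2618; a_4 = 25299/418880


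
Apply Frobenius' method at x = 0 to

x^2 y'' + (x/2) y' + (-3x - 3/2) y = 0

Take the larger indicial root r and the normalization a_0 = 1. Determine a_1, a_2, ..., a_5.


Write in Frobenius form y'' + (p(x)/x) y' + (q(x)/x^2) y = 0:
  p(x) = 1/2,  q(x) = -3x - 3/2.
Indicial equation: r(r-1) + (1/2) r + (-3/2) = 0 -> roots r_1 = 3/2, r_2 = -1.
Take r = r_1 = 3/2. Let y(x) = x^r sum_{n>=0} a_n x^n with a_0 = 1.
Substitute y = x^r sum a_n x^n and match x^{r+n}. The recurrence is
  D(n) a_n - 3 a_{n-1} = 0,  where D(n) = (r+n)(r+n-1) + (1/2)(r+n) + (-3/2).
  a_n = 3 / D(n) * a_{n-1}.
Since the indicial polynomial factors as (r - r_1)(r - r_2), D(n) = (r_1 + n - r_1)(r_1 + n - r_2) = n(n + 5/2).
Evaluating step by step (a_0 = 1):
  n = 1: D(1) = 1(1 + 5/2) = 7/2; numerator = 3(1) = 3; a_1 = (3)/(7/2) = 6/7
  n = 2: D(2) = 2(2 + 5/2) = 9; numerator = 3(6/7) = 18/7; a_2 = (18/7)/(9) = 2/7
  n = 3: D(3) = 3(3 + 5/2) = 33/2; numerator = 3(2/7) = 6/7; a_3 = (6/7)/(33/2) = 4/77
  n = 4: D(4) = 4(4 + 5/2) = 26; numerator = 3(4/77) = 12/77; a_4 = (12/77)/(26) = 6/1001
  n = 5: D(5) = 5(5 + 5/2) = 75/2; numerator = 3(6/1001) = 18/1001; a_5 = (18/1001)/(75/2) = 12/25025

r = 3/2; a_0 = 1; a_1 = 6/7; a_2 = 2/7; a_3 = 4/77; a_4 = 6/1001; a_5 = 12/25025


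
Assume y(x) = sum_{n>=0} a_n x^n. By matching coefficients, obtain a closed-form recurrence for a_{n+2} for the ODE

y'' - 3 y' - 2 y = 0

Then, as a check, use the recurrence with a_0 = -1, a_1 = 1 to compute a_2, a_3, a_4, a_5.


Substitute y = sum_n a_n x^n.
y''(x) has coefficient (n+2)(n+1) a_{n+2} at x^n;
-3 y'(x) has coefficient -3 (n+1) a_{n+1} at x^n;
-2 y(x) has coefficient -2 a_n at x^n.
Matching x^n: (n+2)(n+1) a_{n+2} - 3 (n+1) a_{n+1} - 2 a_n = 0.
Thus a_{n+2} = [3 (n+1) a_{n+1} + 2 a_n] / ((n+1)(n+2)).

Check with a_0 = -1, a_1 = 1 (apply the recurrence for n = 0, 1, 2, 3): a_0 = -1, a_1 = 1, a_2 = 1/2, a_3 = 5/6, a_4 = 17/24, a_5 = 61/120.

a_(n+2) = [3 (n+1) a_(n+1) + 2 a_n] / ((n+1)(n+2)); check: a_0 = -1, a_1 = 1, a_2 = 1/2, a_3 = 5/6, a_4 = 17/24, a_5 = 61/120


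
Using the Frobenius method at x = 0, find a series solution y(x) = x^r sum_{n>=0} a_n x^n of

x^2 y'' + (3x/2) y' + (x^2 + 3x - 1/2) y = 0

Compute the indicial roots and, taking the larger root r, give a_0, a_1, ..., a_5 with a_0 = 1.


Write in Frobenius form y'' + (p(x)/x) y' + (q(x)/x^2) y = 0:
  p(x) = 3/2,  q(x) = x^2 + 3x - 1/2.
Indicial equation: r(r-1) + (3/2) r + (-1/2) = 0 -> roots r_1 = 1/2, r_2 = -1.
Take r = r_1 = 1/2. Let y(x) = x^r sum_{n>=0} a_n x^n with a_0 = 1.
Substitute y = x^r sum a_n x^n and match x^{r+n}. The recurrence is
  D(n) a_n + 3 a_{n-1} + 1 a_{n-2} = 0,  where D(n) = (r+n)(r+n-1) + (3/2)(r+n) + (-1/2).
  a_n = [-3 a_{n-1} - 1 a_{n-2}] / D(n).
Since the indicial polynomial factors as (r - r_1)(r - r_2), D(n) = (r_1 + n - r_1)(r_1 + n - r_2) = n(n + 3/2).
Evaluating step by step (a_0 = 1):
  n = 1: D(1) = 1(1 + 3/2) = 5/2; numerator = -3(1) = -3; a_1 = (-3)/(5/2) = -6/5
  n = 2: D(2) = 2(2 + 3/2) = 7; numerator = -3(-6/5) - 1(1) = 13/5; a_2 = (13/5)/(7) = 13/35
  n = 3: D(3) = 3(3 + 3/2) = 27/2; numerator = -3(13/35) - 1(-6/5) = 3/35; a_3 = (3/35)/(27/2) = 2/315
  n = 4: D(4) = 4(4 + 3/2) = 22; numerator = -3(2/315) - 1(13/35) = -41/105; a_4 = (-41/105)/(22) = -41/2310
  n = 5: D(5) = 5(5 + 3/2) = 65/2; numerator = -3(-41/2310) - 1(2/315) = 65/1386; a_5 = (65/1386)/(65/2) = 1/693

r = 1/2; a_0 = 1; a_1 = -6/5; a_2 = 13/35; a_3 = 2/315; a_4 = -41/2310; a_5 = 1/693


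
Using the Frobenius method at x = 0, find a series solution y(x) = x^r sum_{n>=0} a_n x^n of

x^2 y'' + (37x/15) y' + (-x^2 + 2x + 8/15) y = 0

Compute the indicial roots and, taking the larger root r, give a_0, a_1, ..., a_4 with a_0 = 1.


Write in Frobenius form y'' + (p(x)/x) y' + (q(x)/x^2) y = 0:
  p(x) = 37/15,  q(x) = -x^2 + 2x + 8/15.
Indicial equation: r(r-1) + (37/15) r + (8/15) = 0 -> roots r_1 = -2/3, r_2 = -4/5.
Take r = r_1 = -2/3. Let y(x) = x^r sum_{n>=0} a_n x^n with a_0 = 1.
Substitute y = x^r sum a_n x^n and match x^{r+n}. The recurrence is
  D(n) a_n + 2 a_{n-1} - 1 a_{n-2} = 0,  where D(n) = (r+n)(r+n-1) + (37/15)(r+n) + (8/15).
  a_n = [-2 a_{n-1} + 1 a_{n-2}] / D(n).
Since the indicial polynomial factors as (r - r_1)(r - r_2), D(n) = (r_1 + n - r_1)(r_1 + n - r_2) = n(n + 2/15).
Evaluating step by step (a_0 = 1):
  n = 1: D(1) = 1(1 + 2/15) = 17/15; numerator = -2(1) = -2; a_1 = (-2)/(17/15) = -30/17
  n = 2: D(2) = 2(2 + 2/15) = 64/15; numerator = -2(-30/17) + 1(1) = 77/17; a_2 = (77/17)/(64/15) = 1155/1088
  n = 3: D(3) = 3(3 + 2/15) = 47/5; numerator = -2(1155/1088) + 1(-30/17) = -2115/544; a_3 = (-2115/544)/(47/5) = -225/544
  n = 4: D(4) = 4(4 + 2/15) = 248/15; numerator = -2(-225/544) + 1(1155/1088) = 2055/1088; a_4 = (2055/1088)/(248/15) = 30825/269824

r = -2/3; a_0 = 1; a_1 = -30/17; a_2 = 1155/1088; a_3 = -225/544; a_4 = 30825/269824


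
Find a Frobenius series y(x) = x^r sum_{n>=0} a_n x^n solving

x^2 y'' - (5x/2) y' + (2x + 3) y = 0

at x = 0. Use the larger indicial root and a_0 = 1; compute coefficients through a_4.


Write in Frobenius form y'' + (p(x)/x) y' + (q(x)/x^2) y = 0:
  p(x) = -5/2,  q(x) = 2x + 3.
Indicial equation: r(r-1) + (-5/2) r + (3) = 0 -> roots r_1 = 2, r_2 = 3/2.
Take r = r_1 = 2. Let y(x) = x^r sum_{n>=0} a_n x^n with a_0 = 1.
Substitute y = x^r sum a_n x^n and match x^{r+n}. The recurrence is
  D(n) a_n + 2 a_{n-1} = 0,  where D(n) = (r+n)(r+n-1) + (-5/2)(r+n) + (3).
  a_n = -2 / D(n) * a_{n-1}.
Since the indicial polynomial factors as (r - r_1)(r - r_2), D(n) = (r_1 + n - r_1)(r_1 + n - r_2) = n(n + 1/2).
Evaluating step by step (a_0 = 1):
  n = 1: D(1) = 1(1 + 1/2) = 3/2; numerator = -2(1) = -2; a_1 = (-2)/(3/2) = -4/3
  n = 2: D(2) = 2(2 + 1/2) = 5; numerator = -2(-4/3) = 8/3; a_2 = (8/3)/(5) = 8/15
  n = 3: D(3) = 3(3 + 1/2) = 21/2; numerator = -2(8/15) = -16/15; a_3 = (-16/15)/(21/2) = -32/315
  n = 4: D(4) = 4(4 + 1/2) = 18; numerator = -2(-32/315) = 64/315; a_4 = (64/315)/(18) = 32/2835

r = 2; a_0 = 1; a_1 = -4/3; a_2 = 8/15; a_3 = -32/315; a_4 = 32/2835


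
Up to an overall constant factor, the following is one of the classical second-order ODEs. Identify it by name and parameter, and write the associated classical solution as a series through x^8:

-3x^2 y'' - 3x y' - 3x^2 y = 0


All three coefficients share the factor -3; dividing through by -3 gives  x^2 y'' + x y' + x^2 y = 0.
This matches the Bessel equation x^2 y'' + x y' + (x^2 - nu^2) y = 0 with nu^2 = 0, so nu = 0; the solution bounded at x = 0 is J_0(x).
Frobenius at x = 0: indicial roots ±nu; for r = nu the recurrence k(k + 2nu) c_k = -c_{k-2} gives the standard series J_nu(x) = sum_{k>=0} (-1)^k / (k! (k+nu)!) (x/2)^(2k+nu). Evaluate the first 5 terms:
  k = 0: (-1)^0 / (0! * 0! * 2^0) x^0 = 1/(1*1*1) x^0 = (1) x^0
  k = 1: (-1)^1 / (1! * 1! * 2^2) x^2 = -1/(1*1*4) x^2 = (-1/4) x^2
  k = 2: (-1)^2 / (2! * 2! * 2^4) x^4 = 1/(2*2*16) x^4 = (1/64) x^4
  k = 3: (-1)^3 / (3! * 3! * 2^6) x^6 = -1/(6*6*64) x^6 = (-1/2304) x^6
  k = 4: (-1)^4 / (4! * 4! * 2^8) x^8 = 1/(24*24*256) x^8 = (1/147456) x^8
Hence J_0(x) = x^8/147456 - x^6/2304 + x^4/64 - x^2/4 + 1 + ....

J_0(x); series = x^8/147456 - x^6/2304 + x^4/64 - x^2/4 + 1


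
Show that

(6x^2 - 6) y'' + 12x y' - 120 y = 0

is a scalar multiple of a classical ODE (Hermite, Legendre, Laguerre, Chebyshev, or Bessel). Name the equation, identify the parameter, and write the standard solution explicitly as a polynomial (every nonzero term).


All three coefficients share the factor -6; dividing through by -6 gives  (1 - x^2) y'' - 2x y' + 20 y = 0.
This matches the Legendre equation (1 - x^2) y'' - 2x y' + n(n+1) y = 0 (note the -2x y' term) with n(n+1) = 20, so n = 4; the polynomial solution is P_4(x).
With y = sum_k a_k x^k, matching x^k gives (k+2)(k+1) a_{k+2} = [k(k+1) - n(n+1)] a_k = (k - 4)(k + 5) a_k. The right side vanishes at k = 4, so the series with the parity of 4 terminates at degree 4.
Standard normalization (P_n(1) = 1): leading coefficient (2n)!/(2^n (n!)^2) = 40320/(16*576) = 35/8, so a_4 = 35/8. Work downward with a_k = (k+1)(k+2) a_{k+2} / ((k - 4)(k + 5)):
  a_2 = (3)(4)(35/8) / ((2 - 4)(2 + 5)) = (105/2)/(-14) = -15/4
  a_0 = (1)(2)(-15/4) / ((0 - 4)(0 + 5)) = (-15/2)/(-20) = 3/8
Hence P_4(x) = 35 x^4/8 - 15 x^2/4 + 3/8.

P_4(x); series = 35 x^4/8 - 15 x^2/4 + 3/8


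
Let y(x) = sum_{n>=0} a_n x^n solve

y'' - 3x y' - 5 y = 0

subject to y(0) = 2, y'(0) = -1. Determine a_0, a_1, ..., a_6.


Ansatz: y(x) = sum_{n>=0} a_n x^n, so y'(x) = sum_{n>=1} n a_n x^(n-1) and y''(x) = sum_{n>=2} n(n-1) a_n x^(n-2).
Substitute into P(x) y'' + Q(x) y' + R(x) y = 0 with P(x) = 1, Q(x) = -3x, R(x) = -5, and match powers of x.
Initial conditions: a_0 = 2, a_1 = -1.
Setting the coefficient of each power of x to zero and solving order by order (substituting the coefficients already found):
  x^0: 2 a_2 - 5 a_0 = 0  ->  2 a_2 = 5 a_0 = 10  ->  a_2 = 5
  x^1: 6 a_3 - 8 a_1 = 0  ->  6 a_3 = 8 a_1 = -8  ->  a_3 = -4/3
  x^2: 12 a_4 - 11 a_2 = 0  ->  12 a_4 = 11 a_2 = 55  ->  a_4 = 55/12
  x^3: 20 a_5 - 14 a_3 = 0  ->  20 a_5 = 14 a_3 = -56/3  ->  a_5 = -14/15
  x^4: 30 a_6 - 17 a_4 = 0  ->  30 a_6 = 17 a_4 = 935/12  ->  a_6 = 187/72
Truncated series: y(x) = 2 - x + 5 x^2 - (4/3) x^3 + (55/12) x^4 - (14/15) x^5 + (187/72) x^6 + O(x^7).

a_0 = 2; a_1 = -1; a_2 = 5; a_3 = -4/3; a_4 = 55/12; a_5 = -14/15; a_6 = 187/72


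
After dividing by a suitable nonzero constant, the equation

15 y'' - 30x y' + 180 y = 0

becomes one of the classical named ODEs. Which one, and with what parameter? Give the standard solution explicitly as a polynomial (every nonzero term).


All three coefficients share the factor 15; dividing through by 15 gives  y'' - 2x y' + 12 y = 0.
This matches the Hermite equation y'' - 2x y' + 2n y = 0 with 2n = 12, so n = 6; the polynomial solution is H_6(x).
With y = sum_k a_k x^k, matching x^k gives (k+2)(k+1) a_{k+2} = 2(k - n) a_k = 2(k - 6) a_k. The right side vanishes at k = 6, so the series with the parity of 6 terminates at degree 6.
Standard normalization: leading coefficient of H_n is 2^n, so a_6 = 2^6 = 64. Work downward with a_k = (k+1)(k+2) a_{k+2} / (2(k - n)):
  a_4 = (5)(6)(64) / (2(4 - 6)) = 1920/(-4) = -480
  a_2 = (3)(4)(-480) / (2(2 - 6)) = -5760/(-8) = 720
  a_0 = (1)(2)(720) / (2(0 - 6)) = 1440/(-12) = -120
Hence H_6(x) = 64 x^6 - 480 x^4 + 720 x^2 - 120.

H_6(x); series = 64 x^6 - 480 x^4 + 720 x^2 - 120


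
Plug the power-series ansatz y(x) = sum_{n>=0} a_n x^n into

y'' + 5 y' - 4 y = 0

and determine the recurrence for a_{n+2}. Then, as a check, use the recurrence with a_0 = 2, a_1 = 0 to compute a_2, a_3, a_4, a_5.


Substitute y = sum_n a_n x^n.
y''(x) has coefficient (n+2)(n+1) a_{n+2} at x^n;
5 y'(x) has coefficient 5 (n+1) a_{n+1} at x^n;
-4 y(x) has coefficient -4 a_n at x^n.
Matching x^n: (n+2)(n+1) a_{n+2} + 5 (n+1) a_{n+1} - 4 a_n = 0.
Thus a_{n+2} = [-5 (n+1) a_{n+1} + 4 a_n] / ((n+1)(n+2)).

Check with a_0 = 2, a_1 = 0 (apply the recurrence for n = 0, 1, 2, 3): a_0 = 2, a_1 = 0, a_2 = 4, a_3 = -20/3, a_4 = 29/3, a_5 = -11.

a_(n+2) = [-5 (n+1) a_(n+1) + 4 a_n] / ((n+1)(n+2)); check: a_0 = 2, a_1 = 0, a_2 = 4, a_3 = -20/3, a_4 = 29/3, a_5 = -11


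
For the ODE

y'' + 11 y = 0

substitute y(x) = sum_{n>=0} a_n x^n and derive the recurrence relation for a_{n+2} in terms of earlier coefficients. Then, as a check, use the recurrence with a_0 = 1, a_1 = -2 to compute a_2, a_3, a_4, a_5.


Substitute y = sum_n a_n x^n into y'' + (const) y = 0.
y''(x) = sum_{n>=0} (n+2)(n+1) a_{n+2} x^n.
The ODE becomes sum_n [(n+2)(n+1) a_{n+2} + 11 a_n] x^n = 0.
Setting each coefficient to zero gives the recurrence:
  (n+2)(n+1) a_{n+2} + 11 a_n = 0,
  a_{n+2} = -11 / ((n+1)(n+2)) a_n.

Check with a_0 = 1, a_1 = -2 (apply the recurrence for n = 0, 1, 2, 3): a_0 = 1, a_1 = -2, a_2 = -11/2, a_3 = 11/3, a_4 = 121/24, a_5 = -121/60.

a_{n+2} = -11/((n+1)(n+2)) * a_n; check: a_0 = 1, a_1 = -2, a_2 = -11/2, a_3 = 11/3, a_4 = 121/24, a_5 = -121/60


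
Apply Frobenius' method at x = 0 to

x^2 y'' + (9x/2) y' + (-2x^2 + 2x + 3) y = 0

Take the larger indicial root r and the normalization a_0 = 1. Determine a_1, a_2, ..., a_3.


Write in Frobenius form y'' + (p(x)/x) y' + (q(x)/x^2) y = 0:
  p(x) = 9/2,  q(x) = -2x^2 + 2x + 3.
Indicial equation: r(r-1) + (9/2) r + (3) = 0 -> roots r_1 = -3/2, r_2 = -2.
Take r = r_1 = -3/2. Let y(x) = x^r sum_{n>=0} a_n x^n with a_0 = 1.
Substitute y = x^r sum a_n x^n and match x^{r+n}. The recurrence is
  D(n) a_n + 2 a_{n-1} - 2 a_{n-2} = 0,  where D(n) = (r+n)(r+n-1) + (9/2)(r+n) + (3).
  a_n = [-2 a_{n-1} + 2 a_{n-2}] / D(n).
Since the indicial polynomial factors as (r - r_1)(r - r_2), D(n) = (r_1 + n - r_1)(r_1 + n - r_2) = n(n + 1/2).
Evaluating step by step (a_0 = 1):
  n = 1: D(1) = 1(1 + 1/2) = 3/2; numerator = -2(1) = -2; a_1 = (-2)/(3/2) = -4/3
  n = 2: D(2) = 2(2 + 1/2) = 5; numerator = -2(-4/3) + 2(1) = 14/3; a_2 = (14/3)/(5) = 14/15
  n = 3: D(3) = 3(3 + 1/2) = 21/2; numerator = -2(14/15) + 2(-4/3) = -68/15; a_3 = (-68/15)/(21/2) = -136/315

r = -3/2; a_0 = 1; a_1 = -4/3; a_2 = 14/15; a_3 = -136/315


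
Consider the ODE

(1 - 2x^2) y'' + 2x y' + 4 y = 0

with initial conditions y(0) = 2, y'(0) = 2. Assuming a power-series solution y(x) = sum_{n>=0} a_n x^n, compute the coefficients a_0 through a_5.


Ansatz: y(x) = sum_{n>=0} a_n x^n, so y'(x) = sum_{n>=1} n a_n x^(n-1) and y''(x) = sum_{n>=2} n(n-1) a_n x^(n-2).
Substitute into P(x) y'' + Q(x) y' + R(x) y = 0 with P(x) = 1 - 2x^2, Q(x) = 2x, R(x) = 4, and match powers of x.
Initial conditions: a_0 = 2, a_1 = 2.
Setting the coefficient of each power of x to zero and solving order by order (substituting the coefficients already found):
  x^0: 2 a_2 + 4 a_0 = 0  ->  2 a_2 = -4 a_0 = -8  ->  a_2 = -4
  x^1: 6 a_3 + 6 a_1 = 0  ->  6 a_3 = -6 a_1 = -12  ->  a_3 = -2
  x^2: 12 a_4 + 4 a_2 = 0  ->  12 a_4 = -4 a_2 = 16  ->  a_4 = 4/3
  x^3: 20 a_5 - 2 a_3 = 0  ->  20 a_5 = 2 a_3 = -4  ->  a_5 = -1/5
Truncated series: y(x) = 2 + 2 x - 4 x^2 - 2 x^3 + (4/3) x^4 - (1/5) x^5 + O(x^6).

a_0 = 2; a_1 = 2; a_2 = -4; a_3 = -2; a_4 = 4/3; a_5 = -1/5


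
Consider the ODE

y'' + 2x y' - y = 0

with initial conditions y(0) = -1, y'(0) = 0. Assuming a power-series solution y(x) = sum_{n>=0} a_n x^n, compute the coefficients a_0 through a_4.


Ansatz: y(x) = sum_{n>=0} a_n x^n, so y'(x) = sum_{n>=1} n a_n x^(n-1) and y''(x) = sum_{n>=2} n(n-1) a_n x^(n-2).
Substitute into P(x) y'' + Q(x) y' + R(x) y = 0 with P(x) = 1, Q(x) = 2x, R(x) = -1, and match powers of x.
Initial conditions: a_0 = -1, a_1 = 0.
Setting the coefficient of each power of x to zero and solving order by order (substituting the coefficients already found):
  x^0: 2 a_2 - a_0 = 0  ->  2 a_2 = a_0 = -1  ->  a_2 = -1/2
  x^1: 6 a_3 + a_1 = 0  ->  6 a_3 = -a_1 = 0  ->  a_3 = 0
  x^2: 12 a_4 + 3 a_2 = 0  ->  12 a_4 = -3 a_2 = 3/2  ->  a_4 = 1/8
Truncated series: y(x) = -1 - (1/2) x^2 + (1/8) x^4 + O(x^5).

a_0 = -1; a_1 = 0; a_2 = -1/2; a_3 = 0; a_4 = 1/8


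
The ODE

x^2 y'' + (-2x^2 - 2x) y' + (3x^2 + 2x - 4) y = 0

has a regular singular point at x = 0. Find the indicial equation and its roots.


Divide by x^2 to reach normal form y'' + P_1(x) y' + P_2(x) y = 0 with P_1(x) = -2 - 2/x and P_2(x) = 3 + 2/x - 4/x^2.
x = 0 is a singular point because the y'-coefficient -2 - 2/x has a pole at x = 0 and the y-coefficient 3 + 2/x - 4/x^2 has a pole at x = 0.
It is a regular singular point because x P_1(x) = p(x) = -2x - 2 and x^2 P_2(x) = q(x) = 3x^2 + 2x - 4 are polynomials, hence analytic at x = 0.
p(0) = -2,  q(0) = -4.
Indicial equation: r(r-1) + p(0) r + q(0) = 0, i.e. r^2 + (p(0) - 1) r + q(0) = 0, i.e. r^2 - 3 r - 4 = 0.
Discriminant: (-3)^2 - 4(-4) = 25, so r = (3 ± 5)/2.
Solving: r_1 = 4, r_2 = -1.

indicial: r^2 - 3 r - 4 = 0; roots r_1 = 4, r_2 = -1


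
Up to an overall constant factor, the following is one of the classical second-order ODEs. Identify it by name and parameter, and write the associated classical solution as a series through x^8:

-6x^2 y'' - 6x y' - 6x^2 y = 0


All three coefficients share the factor -6; dividing through by -6 gives  x^2 y'' + x y' + x^2 y = 0.
This matches the Bessel equation x^2 y'' + x y' + (x^2 - nu^2) y = 0 with nu^2 = 0, so nu = 0; the solution bounded at x = 0 is J_0(x).
Frobenius at x = 0: indicial roots ±nu; for r = nu the recurrence k(k + 2nu) c_k = -c_{k-2} gives the standard series J_nu(x) = sum_{k>=0} (-1)^k / (k! (k+nu)!) (x/2)^(2k+nu). Evaluate the first 5 terms:
  k = 0: (-1)^0 / (0! * 0! * 2^0) x^0 = 1/(1*1*1) x^0 = (1) x^0
  k = 1: (-1)^1 / (1! * 1! * 2^2) x^2 = -1/(1*1*4) x^2 = (-1/4) x^2
  k = 2: (-1)^2 / (2! * 2! * 2^4) x^4 = 1/(2*2*16) x^4 = (1/64) x^4
  k = 3: (-1)^3 / (3! * 3! * 2^6) x^6 = -1/(6*6*64) x^6 = (-1/2304) x^6
  k = 4: (-1)^4 / (4! * 4! * 2^8) x^8 = 1/(24*24*256) x^8 = (1/147456) x^8
Hence J_0(x) = x^8/147456 - x^6/2304 + x^4/64 - x^2/4 + 1 + ....

J_0(x); series = x^8/147456 - x^6/2304 + x^4/64 - x^2/4 + 1


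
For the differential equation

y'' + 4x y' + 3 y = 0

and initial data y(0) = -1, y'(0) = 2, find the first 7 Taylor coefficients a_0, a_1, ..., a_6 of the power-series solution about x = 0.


Ansatz: y(x) = sum_{n>=0} a_n x^n, so y'(x) = sum_{n>=1} n a_n x^(n-1) and y''(x) = sum_{n>=2} n(n-1) a_n x^(n-2).
Substitute into P(x) y'' + Q(x) y' + R(x) y = 0 with P(x) = 1, Q(x) = 4x, R(x) = 3, and match powers of x.
Initial conditions: a_0 = -1, a_1 = 2.
Setting the coefficient of each power of x to zero and solving order by order (substituting the coefficients already found):
  x^0: 2 a_2 + 3 a_0 = 0  ->  2 a_2 = -3 a_0 = 3  ->  a_2 = 3/2
  x^1: 6 a_3 + 7 a_1 = 0  ->  6 a_3 = -7 a_1 = -14  ->  a_3 = -7/3
  x^2: 12 a_4 + 11 a_2 = 0  ->  12 a_4 = -11 a_2 = -33/2  ->  a_4 = -11/8
  x^3: 20 a_5 + 15 a_3 = 0  ->  20 a_5 = -15 a_3 = 35  ->  a_5 = 7/4
  x^4: 30 a_6 + 19 a_4 = 0  ->  30 a_6 = -19 a_4 = 209/8  ->  a_6 = 209/240
Truncated series: y(x) = -1 + 2 x + (3/2) x^2 - (7/3) x^3 - (11/8) x^4 + (7/4) x^5 + (209/240) x^6 + O(x^7).

a_0 = -1; a_1 = 2; a_2 = 3/2; a_3 = -7/3; a_4 = -11/8; a_5 = 7/4; a_6 = 209/240


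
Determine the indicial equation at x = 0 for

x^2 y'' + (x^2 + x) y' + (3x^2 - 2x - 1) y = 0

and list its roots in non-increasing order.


Divide by x^2 to reach normal form y'' + P_1(x) y' + P_2(x) y = 0 with P_1(x) = 1 + 1/x and P_2(x) = 3 - 2/x - 1/x^2.
x = 0 is a singular point because the y'-coefficient 1 + 1/x has a pole at x = 0 and the y-coefficient 3 - 2/x - 1/x^2 has a pole at x = 0.
It is a regular singular point because x P_1(x) = p(x) = x + 1 and x^2 P_2(x) = q(x) = 3x^2 - 2x - 1 are polynomials, hence analytic at x = 0.
p(0) = 1,  q(0) = -1.
Indicial equation: r(r-1) + p(0) r + q(0) = 0, i.e. r^2 + (p(0) - 1) r + q(0) = 0, i.e. r^2 - 1 = 0.
Discriminant: (0)^2 - 4(-1) = 4, so r = (0 ± 2)/2.
Solving: r_1 = 1, r_2 = -1.

indicial: r^2 - 1 = 0; roots r_1 = 1, r_2 = -1


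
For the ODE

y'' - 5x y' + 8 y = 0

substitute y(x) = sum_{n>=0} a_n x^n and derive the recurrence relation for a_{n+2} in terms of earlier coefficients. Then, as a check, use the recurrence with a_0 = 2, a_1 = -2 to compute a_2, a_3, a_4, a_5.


Substitute y = sum_n a_n x^n.
y''(x) has coefficient (n+2)(n+1) a_{n+2} at x^n;
-5 x y'(x) has coefficient -5 n a_n at x^n (shift);
8 y(x) has coefficient 8 a_n at x^n.
Matching x^n: (n+2)(n+1) a_{n+2} + (-5n + 8) a_n = 0.
Thus a_{n+2} = (5n - 8) / ((n+1)(n+2)) * a_n.

Check with a_0 = 2, a_1 = -2 (apply the recurrence for n = 0, 1, 2, 3): a_0 = 2, a_1 = -2, a_2 = -8, a_3 = 1, a_4 = -4/3, a_5 = 7/20.

a_(n+2) = (5n - 8) / ((n+1)(n+2)) * a_n; check: a_0 = 2, a_1 = -2, a_2 = -8, a_3 = 1, a_4 = -4/3, a_5 = 7/20


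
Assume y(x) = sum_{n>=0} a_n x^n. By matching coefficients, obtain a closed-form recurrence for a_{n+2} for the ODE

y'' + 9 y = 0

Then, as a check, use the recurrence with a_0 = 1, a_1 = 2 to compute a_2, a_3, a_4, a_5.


Substitute y = sum_n a_n x^n into y'' + (const) y = 0.
y''(x) = sum_{n>=0} (n+2)(n+1) a_{n+2} x^n.
The ODE becomes sum_n [(n+2)(n+1) a_{n+2} + 9 a_n] x^n = 0.
Setting each coefficient to zero gives the recurrence:
  (n+2)(n+1) a_{n+2} + 9 a_n = 0,
  a_{n+2} = -9 / ((n+1)(n+2)) a_n.

Check with a_0 = 1, a_1 = 2 (apply the recurrence for n = 0, 1, 2, 3): a_0 = 1, a_1 = 2, a_2 = -9/2, a_3 = -3, a_4 = 27/8, a_5 = 27/20.

a_{n+2} = -9/((n+1)(n+2)) * a_n; check: a_0 = 1, a_1 = 2, a_2 = -9/2, a_3 = -3, a_4 = 27/8, a_5 = 27/20


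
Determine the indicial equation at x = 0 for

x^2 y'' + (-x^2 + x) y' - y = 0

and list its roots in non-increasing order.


Divide by x^2 to reach normal form y'' + P_1(x) y' + P_2(x) y = 0 with P_1(x) = -1 + 1/x and P_2(x) = -1/x^2.
x = 0 is a singular point because the y'-coefficient -1 + 1/x has a pole at x = 0 and the y-coefficient -1/x^2 has a pole at x = 0.
It is a regular singular point because x P_1(x) = p(x) = 1 - x and x^2 P_2(x) = q(x) = -1 are polynomials, hence analytic at x = 0.
p(0) = 1,  q(0) = -1.
Indicial equation: r(r-1) + p(0) r + q(0) = 0, i.e. r^2 + (p(0) - 1) r + q(0) = 0, i.e. r^2 - 1 = 0.
Discriminant: (0)^2 - 4(-1) = 4, so r = (0 ± 2)/2.
Solving: r_1 = 1, r_2 = -1.

indicial: r^2 - 1 = 0; roots r_1 = 1, r_2 = -1


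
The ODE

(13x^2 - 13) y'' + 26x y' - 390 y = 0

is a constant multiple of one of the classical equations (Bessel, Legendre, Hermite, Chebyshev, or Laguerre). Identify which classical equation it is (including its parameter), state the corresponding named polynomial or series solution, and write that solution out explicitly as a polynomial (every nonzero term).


All three coefficients share the factor -13; dividing through by -13 gives  (1 - x^2) y'' - 2x y' + 30 y = 0.
This matches the Legendre equation (1 - x^2) y'' - 2x y' + n(n+1) y = 0 (note the -2x y' term) with n(n+1) = 30, so n = 5; the polynomial solution is P_5(x).
With y = sum_k a_k x^k, matching x^k gives (k+2)(k+1) a_{k+2} = [k(k+1) - n(n+1)] a_k = (k - 5)(k + 6) a_k. The right side vanishes at k = 5, so the series with the parity of 5 terminates at degree 5.
Standard normalization (P_n(1) = 1): leading coefficient (2n)!/(2^n (n!)^2) = 3628800/(32*14400) = 63/8, so a_5 = 63/8. Work downward with a_k = (k+1)(k+2) a_{k+2} / ((k - 5)(k + 6)):
  a_3 = (4)(5)(63/8) / ((3 - 5)(3 + 6)) = (315/2)/(-18) = -35/4
  a_1 = (2)(3)(-35/4) / ((1 - 5)(1 + 6)) = (-105/2)/(-28) = 15/8
Hence P_5(x) = 63 x^5/8 - 35 x^3/4 + 15 x/8.

P_5(x); series = 63 x^5/8 - 35 x^3/4 + 15 x/8


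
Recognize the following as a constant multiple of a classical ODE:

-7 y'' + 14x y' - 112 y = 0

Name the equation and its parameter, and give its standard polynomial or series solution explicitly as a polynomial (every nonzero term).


All three coefficients share the factor -7; dividing through by -7 gives  y'' - 2x y' + 16 y = 0.
This matches the Hermite equation y'' - 2x y' + 2n y = 0 with 2n = 16, so n = 8; the polynomial solution is H_8(x).
With y = sum_k a_k x^k, matching x^k gives (k+2)(k+1) a_{k+2} = 2(k - n) a_k = 2(k - 8) a_k. The right side vanishes at k = 8, so the series with the parity of 8 terminates at degree 8.
Standard normalization: leading coefficient of H_n is 2^n, so a_8 = 2^8 = 256. Work downward with a_k = (k+1)(k+2) a_{k+2} / (2(k - n)):
  a_6 = (7)(8)(256) / (2(6 - 8)) = 14336/(-4) = -3584
  a_4 = (5)(6)(-3584) / (2(4 - 8)) = -107520/(-8) = 13440
  a_2 = (3)(4)(13440) / (2(2 - 8)) = 161280/(-12) = -13440
  a_0 = (1)(2)(-13440) / (2(0 - 8)) = -26880/(-16) = 1680
Hence H_8(x) = 256 x^8 - 3584 x^6 + 13440 x^4 - 13440 x^2 + 1680.

H_8(x); series = 256 x^8 - 3584 x^6 + 13440 x^4 - 13440 x^2 + 1680
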